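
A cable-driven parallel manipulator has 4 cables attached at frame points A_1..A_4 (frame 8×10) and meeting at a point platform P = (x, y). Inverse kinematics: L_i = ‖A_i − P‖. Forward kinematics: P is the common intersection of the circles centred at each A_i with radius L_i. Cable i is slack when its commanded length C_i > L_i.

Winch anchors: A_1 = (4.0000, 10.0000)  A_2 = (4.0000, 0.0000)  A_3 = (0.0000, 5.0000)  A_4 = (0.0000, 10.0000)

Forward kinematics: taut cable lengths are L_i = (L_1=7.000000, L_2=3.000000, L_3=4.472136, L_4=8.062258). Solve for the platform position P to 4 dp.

(4.0000, 3.0000)

expand ‖A_i−P‖²=L_i² and subtract eq 1 (q_i ≔ ‖A_i‖²−L_i²)
q_1 = 16.0000+100.0000−49.0000 = 67.0000
eq1−eq2 → [0.0000  20.0000]·P = 60.0000
eq1−eq3 → [8.0000  10.0000]·P = 62.0000
eq1−eq4 → [8.0000  0.0000]·P = 32.0000
2×2 solve → P = (4.0000, 3.0000)
check cable 4: ‖A_4−P‖² = 65.0000 ≈ L_4² = 65.0000 ✓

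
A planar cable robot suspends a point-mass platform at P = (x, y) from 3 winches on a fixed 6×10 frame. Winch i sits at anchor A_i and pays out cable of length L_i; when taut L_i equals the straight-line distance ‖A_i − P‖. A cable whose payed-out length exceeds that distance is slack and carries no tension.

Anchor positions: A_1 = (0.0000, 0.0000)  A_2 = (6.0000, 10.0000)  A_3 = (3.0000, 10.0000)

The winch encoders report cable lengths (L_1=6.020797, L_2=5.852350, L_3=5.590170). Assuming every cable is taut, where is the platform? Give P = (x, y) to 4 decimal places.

circle eqns → linear via eq_j − eq_1; set c_j = A_j·A_j − L_j²
c_1 = 0.0000+0.0000−36.2500 = -36.2500
-12.0000·x − 20.0000·y = c_1−c_2 = -138.0000
-6.0000·x − 20.0000·y = c_1−c_3 = -114.0000
solve first two rows → x=4.0000, y=4.5000

(4.0000, 4.5000)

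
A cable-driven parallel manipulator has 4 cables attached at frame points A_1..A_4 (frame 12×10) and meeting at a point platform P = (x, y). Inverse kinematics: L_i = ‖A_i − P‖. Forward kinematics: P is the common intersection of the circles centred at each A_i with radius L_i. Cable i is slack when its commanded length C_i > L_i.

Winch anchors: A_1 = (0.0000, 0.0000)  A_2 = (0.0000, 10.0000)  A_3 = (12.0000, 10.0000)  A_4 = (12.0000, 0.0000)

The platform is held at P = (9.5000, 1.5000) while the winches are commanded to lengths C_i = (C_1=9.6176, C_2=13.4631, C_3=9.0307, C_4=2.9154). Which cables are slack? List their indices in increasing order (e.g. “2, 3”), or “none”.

i=1: geometric 9.6177 vs commanded 9.6176 ⇒ taut
i=2: geometric 12.7475 vs commanded 13.4631 ⇒ slack
i=3: geometric 8.8600 vs commanded 9.0307 ⇒ slack
i=4: geometric 2.9155 vs commanded 2.9154 ⇒ taut

2, 3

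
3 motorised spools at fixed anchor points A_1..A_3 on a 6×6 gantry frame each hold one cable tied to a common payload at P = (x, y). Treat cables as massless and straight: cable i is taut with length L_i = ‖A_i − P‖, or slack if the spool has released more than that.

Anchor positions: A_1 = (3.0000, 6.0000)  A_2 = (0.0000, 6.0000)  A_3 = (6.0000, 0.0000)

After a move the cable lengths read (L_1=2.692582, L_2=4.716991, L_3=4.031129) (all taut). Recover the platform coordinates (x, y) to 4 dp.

(4.0000, 3.5000)

expand ‖A_i−P‖²=L_i² and subtract eq 1 (q_i ≔ ‖A_i‖²−L_i²)
q_1 = 9.0000+36.0000−7.2500 = 37.7500
eq1−eq2 → [6.0000  0.0000]·P = 24.0000
eq1−eq3 → [-6.0000  12.0000]·P = 18.0000
2×2 solve → P = (4.0000, 3.5000)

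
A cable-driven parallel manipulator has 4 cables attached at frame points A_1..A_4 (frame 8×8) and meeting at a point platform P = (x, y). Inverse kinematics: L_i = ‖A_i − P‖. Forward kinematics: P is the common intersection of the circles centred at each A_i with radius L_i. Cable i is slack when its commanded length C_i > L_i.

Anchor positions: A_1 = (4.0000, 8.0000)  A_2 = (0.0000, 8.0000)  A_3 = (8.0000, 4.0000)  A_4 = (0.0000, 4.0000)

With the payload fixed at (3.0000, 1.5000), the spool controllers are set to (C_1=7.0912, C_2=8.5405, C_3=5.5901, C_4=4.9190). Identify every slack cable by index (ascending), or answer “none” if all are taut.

1, 2, 4

cable 1: L_1 = ‖A_1−P‖ = 6.5765;  C_1 = 7.0912 → slack
cable 2: L_2 = ‖A_2−P‖ = 7.1589;  C_2 = 8.5405 → slack
cable 3: L_3 = ‖A_3−P‖ = 5.5902;  C_3 = 5.5901 → taut
cable 4: L_4 = ‖A_4−P‖ = 3.9051;  C_4 = 4.9190 → slack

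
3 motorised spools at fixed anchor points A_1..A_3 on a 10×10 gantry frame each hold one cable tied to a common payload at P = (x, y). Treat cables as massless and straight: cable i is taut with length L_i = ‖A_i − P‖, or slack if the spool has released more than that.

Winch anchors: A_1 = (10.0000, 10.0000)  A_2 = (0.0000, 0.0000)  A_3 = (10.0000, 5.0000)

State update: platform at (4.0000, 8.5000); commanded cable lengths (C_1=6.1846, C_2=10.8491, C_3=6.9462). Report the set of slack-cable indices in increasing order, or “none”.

i=1: geometric 6.1847 vs commanded 6.1846 ⇒ taut
i=2: geometric 9.3941 vs commanded 10.8491 ⇒ slack
i=3: geometric 6.9462 vs commanded 6.9462 ⇒ taut

2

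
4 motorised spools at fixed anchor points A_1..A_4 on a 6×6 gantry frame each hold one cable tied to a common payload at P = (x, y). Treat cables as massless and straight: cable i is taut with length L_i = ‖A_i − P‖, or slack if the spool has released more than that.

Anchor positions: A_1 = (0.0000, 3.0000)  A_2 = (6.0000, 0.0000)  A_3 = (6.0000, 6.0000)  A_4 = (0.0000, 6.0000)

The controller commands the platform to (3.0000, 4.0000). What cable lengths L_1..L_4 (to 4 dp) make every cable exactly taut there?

L_1 = √((0.0000−3.0000)² + (3.0000−4.0000)²) = 3.1623
L_2 = √((6.0000−3.0000)² + (0.0000−4.0000)²) = 5.0000
L_3 = √((6.0000−3.0000)² + (6.0000−4.0000)²) = 3.6056
L_4 = √((0.0000−3.0000)² + (6.0000−4.0000)²) = 3.6056

(3.1623, 5.0000, 3.6056, 3.6056)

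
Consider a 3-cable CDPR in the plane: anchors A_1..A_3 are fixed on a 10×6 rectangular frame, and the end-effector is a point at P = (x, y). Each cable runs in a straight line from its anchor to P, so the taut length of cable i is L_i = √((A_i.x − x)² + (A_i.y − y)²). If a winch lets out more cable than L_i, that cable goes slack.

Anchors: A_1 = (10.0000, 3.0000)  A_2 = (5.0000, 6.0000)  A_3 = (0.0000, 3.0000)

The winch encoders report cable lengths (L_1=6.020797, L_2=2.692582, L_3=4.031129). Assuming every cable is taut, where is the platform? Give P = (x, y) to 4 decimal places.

(4.0000, 3.5000)

expand ‖A_i−P‖²=L_i² and subtract eq 1 (q_i ≔ ‖A_i‖²−L_i²)
q_1 = 100.0000+9.0000−36.2500 = 72.7500
eq1−eq2 → [10.0000  -6.0000]·P = 19.0000
eq1−eq3 → [20.0000  0.0000]·P = 80.0000
2×2 solve → P = (4.0000, 3.5000)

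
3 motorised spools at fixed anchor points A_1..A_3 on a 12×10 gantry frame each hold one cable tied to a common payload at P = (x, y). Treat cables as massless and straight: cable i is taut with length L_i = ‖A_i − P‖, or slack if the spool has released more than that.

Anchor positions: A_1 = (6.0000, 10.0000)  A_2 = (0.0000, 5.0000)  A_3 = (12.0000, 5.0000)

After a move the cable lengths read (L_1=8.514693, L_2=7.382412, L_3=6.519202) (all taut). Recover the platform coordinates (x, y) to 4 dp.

(6.5000, 1.5000)

circle eqns → linear via eq_j − eq_1; set k_j = A_j·A_j − L_j²
k_1 = 36.0000+100.0000−72.5000 = 63.5000
12.0000·x + 10.0000·y = k_1−k_2 = 93.0000
-12.0000·x + 10.0000·y = k_1−k_3 = -63.0000
solve first two rows → x=6.5000, y=1.5000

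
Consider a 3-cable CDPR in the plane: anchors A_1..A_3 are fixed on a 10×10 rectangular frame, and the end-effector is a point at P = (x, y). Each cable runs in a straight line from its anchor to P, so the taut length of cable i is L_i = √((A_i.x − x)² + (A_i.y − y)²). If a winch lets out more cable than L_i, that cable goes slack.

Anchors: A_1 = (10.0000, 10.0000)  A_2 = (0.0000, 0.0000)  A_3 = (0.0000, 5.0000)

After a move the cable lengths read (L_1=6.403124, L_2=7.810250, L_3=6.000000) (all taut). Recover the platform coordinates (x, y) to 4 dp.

(6.0000, 5.0000)

each cable: (A_i−P)·(A_i−P) = L_i²; let q_i = ‖A_i‖²−L_i²
q_1 = 100.0000+100.0000−41.0000 = 159.0000
row 1: 20.0000x + 20.0000y = 220.0000  (q_2=-61.0000)
row 2: 20.0000x + 10.0000y = 170.0000  (q_3=-11.0000)
Cramer on rows 1–2 → x = 6.0000, y = 5.0000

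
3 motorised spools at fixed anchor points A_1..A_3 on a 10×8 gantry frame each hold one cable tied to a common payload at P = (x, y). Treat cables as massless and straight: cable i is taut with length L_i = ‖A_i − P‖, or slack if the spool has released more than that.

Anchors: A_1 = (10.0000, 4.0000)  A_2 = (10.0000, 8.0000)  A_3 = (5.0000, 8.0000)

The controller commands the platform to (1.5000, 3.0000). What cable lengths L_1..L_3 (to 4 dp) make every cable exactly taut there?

cable 1: Δx=8.5000, Δy=1.0000; L_1 = √(Δx²+Δy²) = 8.5586
cable 2: Δx=8.5000, Δy=5.0000; L_2 = √(Δx²+Δy²) = 9.8615
cable 3: Δx=3.5000, Δy=5.0000; L_3 = √(Δx²+Δy²) = 6.1033

(8.5586, 9.8615, 6.1033)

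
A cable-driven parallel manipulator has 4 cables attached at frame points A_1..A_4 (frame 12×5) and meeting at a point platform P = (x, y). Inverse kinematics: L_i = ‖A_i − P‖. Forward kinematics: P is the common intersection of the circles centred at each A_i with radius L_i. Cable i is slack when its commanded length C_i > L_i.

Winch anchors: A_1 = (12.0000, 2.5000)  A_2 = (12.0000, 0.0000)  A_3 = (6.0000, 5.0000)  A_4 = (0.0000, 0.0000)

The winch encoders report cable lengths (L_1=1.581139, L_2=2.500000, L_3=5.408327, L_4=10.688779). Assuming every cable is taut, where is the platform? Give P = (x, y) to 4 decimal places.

(10.5000, 2.0000)

each cable: (A_i−P)·(A_i−P) = L_i²; let c_i = ‖A_i‖²−L_i²
c_1 = 144.0000+6.2500−2.5000 = 147.7500
row 1: 0.0000x + 5.0000y = 10.0000  (c_2=137.7500)
row 2: 12.0000x − 5.0000y = 116.0000  (c_3=31.7500)
row 3: 24.0000x + 5.0000y = 262.0000  (c_4=-114.2500)
Cramer on rows 1–2 → x = 10.5000, y = 2.0000
check cable 4: ‖A_4−P‖² = 114.2500 ≈ L_4² = 114.2500 ✓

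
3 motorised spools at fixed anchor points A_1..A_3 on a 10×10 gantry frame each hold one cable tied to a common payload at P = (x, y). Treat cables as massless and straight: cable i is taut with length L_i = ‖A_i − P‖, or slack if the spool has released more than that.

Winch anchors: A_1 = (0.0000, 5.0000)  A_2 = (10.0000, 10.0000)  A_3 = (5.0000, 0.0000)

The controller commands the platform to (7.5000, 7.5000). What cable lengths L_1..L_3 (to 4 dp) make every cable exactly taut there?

L_1 = √((0.0000−7.5000)² + (5.0000−7.5000)²) = 7.9057
L_2 = √((10.0000−7.5000)² + (10.0000−7.5000)²) = 3.5355
L_3 = √((5.0000−7.5000)² + (0.0000−7.5000)²) = 7.9057

(7.9057, 3.5355, 7.9057)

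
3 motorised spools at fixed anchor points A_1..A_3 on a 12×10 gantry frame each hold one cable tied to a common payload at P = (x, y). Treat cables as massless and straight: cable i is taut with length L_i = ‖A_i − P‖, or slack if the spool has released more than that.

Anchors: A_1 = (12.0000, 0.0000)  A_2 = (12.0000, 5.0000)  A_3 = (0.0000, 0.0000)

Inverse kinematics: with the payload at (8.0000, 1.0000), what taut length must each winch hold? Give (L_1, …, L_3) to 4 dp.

(4.1231, 5.6569, 8.0623)

L_1 = √((12.0000−8.0000)² + (0.0000−1.0000)²) = 4.1231
L_2 = √((12.0000−8.0000)² + (5.0000−1.0000)²) = 5.6569
L_3 = √((0.0000−8.0000)² + (0.0000−1.0000)²) = 8.0623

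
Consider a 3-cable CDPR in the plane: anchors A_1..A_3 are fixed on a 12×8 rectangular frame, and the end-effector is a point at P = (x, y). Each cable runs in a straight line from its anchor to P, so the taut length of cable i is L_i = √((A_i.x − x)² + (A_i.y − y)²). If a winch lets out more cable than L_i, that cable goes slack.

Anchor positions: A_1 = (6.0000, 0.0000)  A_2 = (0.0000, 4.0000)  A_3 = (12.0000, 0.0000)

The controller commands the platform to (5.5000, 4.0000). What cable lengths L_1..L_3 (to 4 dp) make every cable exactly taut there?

(4.0311, 5.5000, 7.6322)

L_1 = √((6.0000−5.5000)² + (0.0000−4.0000)²) = 4.0311
L_2 = √((0.0000−5.5000)² + (4.0000−4.0000)²) = 5.5000
L_3 = √((12.0000−5.5000)² + (0.0000−4.0000)²) = 7.6322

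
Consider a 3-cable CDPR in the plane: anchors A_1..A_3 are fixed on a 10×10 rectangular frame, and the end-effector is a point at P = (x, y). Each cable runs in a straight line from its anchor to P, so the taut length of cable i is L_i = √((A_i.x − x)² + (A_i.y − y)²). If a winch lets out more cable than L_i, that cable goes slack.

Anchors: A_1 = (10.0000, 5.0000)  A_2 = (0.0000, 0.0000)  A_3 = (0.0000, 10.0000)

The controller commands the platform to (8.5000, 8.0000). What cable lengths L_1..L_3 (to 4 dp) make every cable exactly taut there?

(3.3541, 11.6726, 8.7321)

L_1: Δ = A_1−P = (1.5000, -3.0000) → ‖Δ‖ = √11.2500 = 3.3541
L_2: Δ = A_2−P = (-8.5000, -8.0000) → ‖Δ‖ = √136.2500 = 11.6726
L_3: Δ = A_3−P = (-8.5000, 2.0000) → ‖Δ‖ = √76.2500 = 8.7321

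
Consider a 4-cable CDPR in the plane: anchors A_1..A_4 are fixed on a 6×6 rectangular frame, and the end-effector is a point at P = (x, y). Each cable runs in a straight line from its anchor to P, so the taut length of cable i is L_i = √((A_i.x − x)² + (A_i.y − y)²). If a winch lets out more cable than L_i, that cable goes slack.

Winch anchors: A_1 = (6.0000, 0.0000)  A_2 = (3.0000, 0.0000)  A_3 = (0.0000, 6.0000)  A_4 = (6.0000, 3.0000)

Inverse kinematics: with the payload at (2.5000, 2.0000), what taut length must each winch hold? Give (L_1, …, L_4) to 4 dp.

L_1: Δ = A_1−P = (3.5000, -2.0000) → ‖Δ‖ = √16.2500 = 4.0311
L_2: Δ = A_2−P = (0.5000, -2.0000) → ‖Δ‖ = √4.2500 = 2.0616
L_3: Δ = A_3−P = (-2.5000, 4.0000) → ‖Δ‖ = √22.2500 = 4.7170
L_4: Δ = A_4−P = (3.5000, 1.0000) → ‖Δ‖ = √13.2500 = 3.6401

(4.0311, 2.0616, 4.7170, 3.6401)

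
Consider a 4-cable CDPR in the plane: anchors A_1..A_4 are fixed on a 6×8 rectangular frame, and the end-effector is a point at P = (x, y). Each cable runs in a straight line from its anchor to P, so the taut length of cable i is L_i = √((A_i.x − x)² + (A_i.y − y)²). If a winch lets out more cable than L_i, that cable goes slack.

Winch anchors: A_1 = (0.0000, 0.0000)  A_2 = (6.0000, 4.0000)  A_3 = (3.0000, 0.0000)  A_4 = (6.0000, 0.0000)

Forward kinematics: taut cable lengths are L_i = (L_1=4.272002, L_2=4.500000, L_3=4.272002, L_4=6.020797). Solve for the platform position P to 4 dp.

expand ‖A_i−P‖²=L_i² and subtract eq 1 (k_i ≔ ‖A_i‖²−L_i²)
k_1 = 0.0000+0.0000−18.2500 = -18.2500
eq1−eq2 → [-12.0000  -8.0000]·P = -50.0000
eq1−eq3 → [-6.0000  0.0000]·P = -9.0000
eq1−eq4 → [-12.0000  0.0000]·P = -18.0000
2×2 solve → P = (1.5000, 4.0000)
check cable 4: ‖A_4−P‖² = 36.2500 ≈ L_4² = 36.2500 ✓

(1.5000, 4.0000)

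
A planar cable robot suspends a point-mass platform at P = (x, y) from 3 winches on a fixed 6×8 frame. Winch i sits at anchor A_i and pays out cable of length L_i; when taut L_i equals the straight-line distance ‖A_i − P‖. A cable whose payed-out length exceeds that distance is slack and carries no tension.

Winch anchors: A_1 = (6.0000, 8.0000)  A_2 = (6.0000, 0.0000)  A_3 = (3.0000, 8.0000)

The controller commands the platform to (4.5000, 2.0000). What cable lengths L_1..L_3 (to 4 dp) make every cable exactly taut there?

(6.1847, 2.5000, 6.1847)

cable 1: Δx=1.5000, Δy=6.0000; L_1 = √(Δx²+Δy²) = 6.1847
cable 2: Δx=1.5000, Δy=-2.0000; L_2 = √(Δx²+Δy²) = 2.5000
cable 3: Δx=-1.5000, Δy=6.0000; L_3 = √(Δx²+Δy²) = 6.1847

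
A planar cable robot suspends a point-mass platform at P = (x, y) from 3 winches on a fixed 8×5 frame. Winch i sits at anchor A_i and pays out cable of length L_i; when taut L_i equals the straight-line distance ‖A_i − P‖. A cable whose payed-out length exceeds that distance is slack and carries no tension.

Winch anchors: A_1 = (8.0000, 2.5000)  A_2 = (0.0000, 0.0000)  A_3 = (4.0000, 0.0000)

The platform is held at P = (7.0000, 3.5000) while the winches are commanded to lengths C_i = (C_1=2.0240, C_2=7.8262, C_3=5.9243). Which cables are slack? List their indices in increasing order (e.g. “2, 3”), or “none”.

i=1: geometric 1.4142 vs commanded 2.0240 ⇒ slack
i=2: geometric 7.8262 vs commanded 7.8262 ⇒ taut
i=3: geometric 4.6098 vs commanded 5.9243 ⇒ slack

1, 3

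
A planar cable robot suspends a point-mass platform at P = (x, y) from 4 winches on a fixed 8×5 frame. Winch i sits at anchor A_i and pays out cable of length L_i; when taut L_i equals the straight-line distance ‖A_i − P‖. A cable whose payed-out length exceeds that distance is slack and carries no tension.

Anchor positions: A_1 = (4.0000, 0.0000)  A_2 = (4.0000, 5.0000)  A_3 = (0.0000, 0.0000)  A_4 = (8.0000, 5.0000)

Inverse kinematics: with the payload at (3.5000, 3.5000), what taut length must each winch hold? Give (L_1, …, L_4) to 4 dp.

(3.5355, 1.5811, 4.9497, 4.7434)

L_1: Δ = A_1−P = (0.5000, -3.5000) → ‖Δ‖ = √12.5000 = 3.5355
L_2: Δ = A_2−P = (0.5000, 1.5000) → ‖Δ‖ = √2.5000 = 1.5811
L_3: Δ = A_3−P = (-3.5000, -3.5000) → ‖Δ‖ = √24.5000 = 4.9497
L_4: Δ = A_4−P = (4.5000, 1.5000) → ‖Δ‖ = √22.5000 = 4.7434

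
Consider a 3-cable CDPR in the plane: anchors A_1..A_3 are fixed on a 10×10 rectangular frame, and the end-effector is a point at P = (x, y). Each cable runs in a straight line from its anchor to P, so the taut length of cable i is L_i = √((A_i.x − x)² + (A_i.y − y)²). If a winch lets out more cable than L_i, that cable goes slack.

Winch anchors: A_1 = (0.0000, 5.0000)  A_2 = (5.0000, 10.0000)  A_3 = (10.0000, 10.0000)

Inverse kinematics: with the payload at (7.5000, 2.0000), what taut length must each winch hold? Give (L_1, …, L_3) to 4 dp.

(8.0777, 8.3815, 8.3815)

L_1: Δ = A_1−P = (-7.5000, 3.0000) → ‖Δ‖ = √65.2500 = 8.0777
L_2: Δ = A_2−P = (-2.5000, 8.0000) → ‖Δ‖ = √70.2500 = 8.3815
L_3: Δ = A_3−P = (2.5000, 8.0000) → ‖Δ‖ = √70.2500 = 8.3815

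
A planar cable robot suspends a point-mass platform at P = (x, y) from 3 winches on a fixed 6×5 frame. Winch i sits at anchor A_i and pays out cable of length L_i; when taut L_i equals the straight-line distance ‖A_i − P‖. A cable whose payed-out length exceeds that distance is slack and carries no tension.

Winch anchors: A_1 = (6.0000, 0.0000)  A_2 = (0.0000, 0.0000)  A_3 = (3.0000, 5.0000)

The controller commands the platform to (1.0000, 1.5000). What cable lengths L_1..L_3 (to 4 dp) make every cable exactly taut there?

cable 1: Δx=5.0000, Δy=-1.5000; L_1 = √(Δx²+Δy²) = 5.2202
cable 2: Δx=-1.0000, Δy=-1.5000; L_2 = √(Δx²+Δy²) = 1.8028
cable 3: Δx=2.0000, Δy=3.5000; L_3 = √(Δx²+Δy²) = 4.0311

(5.2202, 1.8028, 4.0311)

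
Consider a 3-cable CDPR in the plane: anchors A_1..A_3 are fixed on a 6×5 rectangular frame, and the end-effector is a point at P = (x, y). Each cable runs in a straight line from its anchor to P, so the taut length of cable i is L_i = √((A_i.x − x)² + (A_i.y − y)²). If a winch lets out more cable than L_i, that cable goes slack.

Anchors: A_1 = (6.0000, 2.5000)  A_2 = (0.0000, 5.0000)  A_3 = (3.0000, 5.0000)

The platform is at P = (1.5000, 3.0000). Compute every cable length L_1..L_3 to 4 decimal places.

(4.5277, 2.5000, 2.5000)

cable 1: Δx=4.5000, Δy=-0.5000; L_1 = √(Δx²+Δy²) = 4.5277
cable 2: Δx=-1.5000, Δy=2.0000; L_2 = √(Δx²+Δy²) = 2.5000
cable 3: Δx=1.5000, Δy=2.0000; L_3 = √(Δx²+Δy²) = 2.5000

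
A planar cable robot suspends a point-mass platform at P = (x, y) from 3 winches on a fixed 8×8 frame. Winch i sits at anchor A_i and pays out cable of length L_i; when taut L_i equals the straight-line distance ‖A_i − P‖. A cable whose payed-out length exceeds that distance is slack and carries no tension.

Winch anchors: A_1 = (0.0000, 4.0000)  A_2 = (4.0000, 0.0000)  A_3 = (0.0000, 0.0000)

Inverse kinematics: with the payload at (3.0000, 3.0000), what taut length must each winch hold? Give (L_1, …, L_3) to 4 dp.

(3.1623, 3.1623, 4.2426)

L_1: Δ = A_1−P = (-3.0000, 1.0000) → ‖Δ‖ = √10.0000 = 3.1623
L_2: Δ = A_2−P = (1.0000, -3.0000) → ‖Δ‖ = √10.0000 = 3.1623
L_3: Δ = A_3−P = (-3.0000, -3.0000) → ‖Δ‖ = √18.0000 = 4.2426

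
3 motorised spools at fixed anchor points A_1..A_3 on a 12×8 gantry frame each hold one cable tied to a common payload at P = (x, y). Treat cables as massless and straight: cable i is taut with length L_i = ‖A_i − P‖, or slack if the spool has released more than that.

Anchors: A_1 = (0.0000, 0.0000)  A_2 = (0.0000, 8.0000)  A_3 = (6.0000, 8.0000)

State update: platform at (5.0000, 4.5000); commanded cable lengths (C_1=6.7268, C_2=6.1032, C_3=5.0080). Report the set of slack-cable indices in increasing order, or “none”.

cable 1: L_1 = ‖A_1−P‖ = 6.7268;  C_1 = 6.7268 → taut
cable 2: L_2 = ‖A_2−P‖ = 6.1033;  C_2 = 6.1032 → taut
cable 3: L_3 = ‖A_3−P‖ = 3.6401;  C_3 = 5.0080 → slack

3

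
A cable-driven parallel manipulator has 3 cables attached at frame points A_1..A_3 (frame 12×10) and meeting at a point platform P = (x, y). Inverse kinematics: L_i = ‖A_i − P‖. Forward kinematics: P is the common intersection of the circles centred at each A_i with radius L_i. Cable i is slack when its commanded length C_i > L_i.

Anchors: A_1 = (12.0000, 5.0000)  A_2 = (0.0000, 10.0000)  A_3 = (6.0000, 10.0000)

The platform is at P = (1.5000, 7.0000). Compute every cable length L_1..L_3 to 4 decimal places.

(10.6888, 3.3541, 5.4083)

L_1: Δ = A_1−P = (10.5000, -2.0000) → ‖Δ‖ = √114.2500 = 10.6888
L_2: Δ = A_2−P = (-1.5000, 3.0000) → ‖Δ‖ = √11.2500 = 3.3541
L_3: Δ = A_3−P = (4.5000, 3.0000) → ‖Δ‖ = √29.2500 = 5.4083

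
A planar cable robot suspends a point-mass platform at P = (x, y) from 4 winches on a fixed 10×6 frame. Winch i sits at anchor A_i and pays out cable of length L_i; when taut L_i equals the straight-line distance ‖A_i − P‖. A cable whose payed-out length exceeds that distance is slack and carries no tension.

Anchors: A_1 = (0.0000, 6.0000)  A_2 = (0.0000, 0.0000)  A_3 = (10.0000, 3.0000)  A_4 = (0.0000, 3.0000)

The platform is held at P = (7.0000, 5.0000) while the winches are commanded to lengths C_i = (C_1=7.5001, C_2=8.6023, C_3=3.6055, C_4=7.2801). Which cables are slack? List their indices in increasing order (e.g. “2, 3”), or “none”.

1

cable 1: L_1 = ‖A_1−P‖ = 7.0711;  C_1 = 7.5001 → slack
cable 2: L_2 = ‖A_2−P‖ = 8.6023;  C_2 = 8.6023 → taut
cable 3: L_3 = ‖A_3−P‖ = 3.6056;  C_3 = 3.6055 → taut
cable 4: L_4 = ‖A_4−P‖ = 7.2801;  C_4 = 7.2801 → taut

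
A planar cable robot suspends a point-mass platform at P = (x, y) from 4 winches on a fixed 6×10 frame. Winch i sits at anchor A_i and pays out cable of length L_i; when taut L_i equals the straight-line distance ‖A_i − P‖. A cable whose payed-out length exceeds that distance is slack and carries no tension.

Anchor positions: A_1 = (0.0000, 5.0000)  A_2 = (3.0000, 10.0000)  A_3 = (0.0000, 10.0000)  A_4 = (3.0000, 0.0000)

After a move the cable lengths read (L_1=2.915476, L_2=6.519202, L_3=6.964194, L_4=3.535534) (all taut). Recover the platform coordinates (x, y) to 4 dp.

(2.5000, 3.5000)

circle eqns → linear via eq_j − eq_1; set k_j = A_j·A_j − L_j²
k_1 = 0.0000+25.0000−8.5000 = 16.5000
-6.0000·x − 10.0000·y = k_1−k_2 = -50.0000
0.0000·x − 10.0000·y = k_1−k_3 = -35.0000
-6.0000·x + 10.0000·y = k_1−k_4 = 20.0000
solve first two rows → x=2.5000, y=3.5000
check cable 4: ‖A_4−P‖² = 12.5000 ≈ L_4² = 12.5000 ✓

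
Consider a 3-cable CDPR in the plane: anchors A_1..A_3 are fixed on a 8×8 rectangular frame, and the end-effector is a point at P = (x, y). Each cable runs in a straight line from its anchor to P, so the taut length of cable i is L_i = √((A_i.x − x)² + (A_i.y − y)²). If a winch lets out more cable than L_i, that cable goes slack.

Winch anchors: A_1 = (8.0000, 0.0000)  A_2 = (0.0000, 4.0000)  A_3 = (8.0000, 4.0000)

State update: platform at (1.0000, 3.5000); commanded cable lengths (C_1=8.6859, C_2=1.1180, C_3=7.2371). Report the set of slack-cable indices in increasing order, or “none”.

cable 1: L_1 = ‖A_1−P‖ = 7.8262;  C_1 = 8.6859 → slack
cable 2: L_2 = ‖A_2−P‖ = 1.1180;  C_2 = 1.1180 → taut
cable 3: L_3 = ‖A_3−P‖ = 7.0178;  C_3 = 7.2371 → slack

1, 3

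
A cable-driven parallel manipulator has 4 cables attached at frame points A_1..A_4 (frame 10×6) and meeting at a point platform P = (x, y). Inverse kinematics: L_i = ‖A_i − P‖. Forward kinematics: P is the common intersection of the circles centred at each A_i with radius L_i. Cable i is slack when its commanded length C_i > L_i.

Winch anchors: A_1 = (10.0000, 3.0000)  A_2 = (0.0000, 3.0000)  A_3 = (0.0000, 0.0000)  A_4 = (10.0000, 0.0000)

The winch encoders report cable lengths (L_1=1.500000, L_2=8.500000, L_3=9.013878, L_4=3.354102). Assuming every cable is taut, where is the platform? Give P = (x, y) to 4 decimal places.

each cable: (A_i−P)·(A_i−P) = L_i²; let c_i = ‖A_i‖²−L_i²
c_1 = 100.0000+9.0000−2.2500 = 106.7500
row 1: 20.0000x + 0.0000y = 170.0000  (c_2=-63.2500)
row 2: 20.0000x + 6.0000y = 188.0000  (c_3=-81.2500)
row 3: 0.0000x + 6.0000y = 18.0000  (c_4=88.7500)
Cramer on rows 1–2 → x = 8.5000, y = 3.0000
check cable 4: ‖A_4−P‖² = 11.2500 ≈ L_4² = 11.2500 ✓

(8.5000, 3.0000)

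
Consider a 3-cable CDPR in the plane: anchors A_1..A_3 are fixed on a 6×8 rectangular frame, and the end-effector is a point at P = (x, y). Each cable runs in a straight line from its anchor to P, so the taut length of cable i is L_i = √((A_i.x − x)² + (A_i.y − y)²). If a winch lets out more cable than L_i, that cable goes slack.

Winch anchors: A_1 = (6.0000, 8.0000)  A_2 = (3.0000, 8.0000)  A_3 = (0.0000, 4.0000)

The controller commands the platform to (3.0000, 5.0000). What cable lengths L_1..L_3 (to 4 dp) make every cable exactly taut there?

(4.2426, 3.0000, 3.1623)

L_1 = √((6.0000−3.0000)² + (8.0000−5.0000)²) = 4.2426
L_2 = √((3.0000−3.0000)² + (8.0000−5.0000)²) = 3.0000
L_3 = √((0.0000−3.0000)² + (4.0000−5.0000)²) = 3.1623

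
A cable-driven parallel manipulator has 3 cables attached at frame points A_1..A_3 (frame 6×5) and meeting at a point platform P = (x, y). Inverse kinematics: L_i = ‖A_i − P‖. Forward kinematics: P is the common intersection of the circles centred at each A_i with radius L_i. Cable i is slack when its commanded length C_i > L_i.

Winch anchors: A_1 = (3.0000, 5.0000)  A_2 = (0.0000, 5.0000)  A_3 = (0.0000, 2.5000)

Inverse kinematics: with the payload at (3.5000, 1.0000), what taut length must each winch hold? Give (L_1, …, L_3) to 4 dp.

L_1 = √((3.0000−3.5000)² + (5.0000−1.0000)²) = 4.0311
L_2 = √((0.0000−3.5000)² + (5.0000−1.0000)²) = 5.3151
L_3 = √((0.0000−3.5000)² + (2.5000−1.0000)²) = 3.8079

(4.0311, 5.3151, 3.8079)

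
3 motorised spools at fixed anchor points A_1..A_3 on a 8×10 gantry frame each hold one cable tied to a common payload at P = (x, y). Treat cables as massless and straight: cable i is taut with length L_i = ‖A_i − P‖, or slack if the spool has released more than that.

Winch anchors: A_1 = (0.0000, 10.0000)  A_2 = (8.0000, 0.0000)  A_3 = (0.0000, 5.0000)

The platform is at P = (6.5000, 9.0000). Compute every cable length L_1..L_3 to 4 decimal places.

(6.5765, 9.1241, 7.6322)

L_1: Δ = A_1−P = (-6.5000, 1.0000) → ‖Δ‖ = √43.2500 = 6.5765
L_2: Δ = A_2−P = (1.5000, -9.0000) → ‖Δ‖ = √83.2500 = 9.1241
L_3: Δ = A_3−P = (-6.5000, -4.0000) → ‖Δ‖ = √58.2500 = 7.6322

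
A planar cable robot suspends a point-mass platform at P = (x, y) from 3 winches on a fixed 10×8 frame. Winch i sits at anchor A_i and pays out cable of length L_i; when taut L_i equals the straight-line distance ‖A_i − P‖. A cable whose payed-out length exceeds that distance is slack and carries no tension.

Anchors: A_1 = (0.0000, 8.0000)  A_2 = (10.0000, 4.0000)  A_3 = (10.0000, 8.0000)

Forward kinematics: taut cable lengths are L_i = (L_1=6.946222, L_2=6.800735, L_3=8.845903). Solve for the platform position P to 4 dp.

(3.5000, 2.0000)

expand ‖A_i−P‖²=L_i² and subtract eq 1 (k_i ≔ ‖A_i‖²−L_i²)
k_1 = 0.0000+64.0000−48.2500 = 15.7500
eq1−eq2 → [-20.0000  8.0000]·P = -54.0000
eq1−eq3 → [-20.0000  0.0000]·P = -70.0000
2×2 solve → P = (3.5000, 2.0000)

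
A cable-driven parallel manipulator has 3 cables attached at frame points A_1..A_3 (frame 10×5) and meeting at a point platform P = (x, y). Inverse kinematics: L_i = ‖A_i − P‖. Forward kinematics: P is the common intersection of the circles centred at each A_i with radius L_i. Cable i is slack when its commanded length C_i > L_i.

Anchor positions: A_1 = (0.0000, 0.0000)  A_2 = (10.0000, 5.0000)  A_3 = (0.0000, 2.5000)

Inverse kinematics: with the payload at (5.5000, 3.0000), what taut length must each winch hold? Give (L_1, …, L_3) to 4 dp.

cable 1: Δx=-5.5000, Δy=-3.0000; L_1 = √(Δx²+Δy²) = 6.2650
cable 2: Δx=4.5000, Δy=2.0000; L_2 = √(Δx²+Δy²) = 4.9244
cable 3: Δx=-5.5000, Δy=-0.5000; L_3 = √(Δx²+Δy²) = 5.5227

(6.2650, 4.9244, 5.5227)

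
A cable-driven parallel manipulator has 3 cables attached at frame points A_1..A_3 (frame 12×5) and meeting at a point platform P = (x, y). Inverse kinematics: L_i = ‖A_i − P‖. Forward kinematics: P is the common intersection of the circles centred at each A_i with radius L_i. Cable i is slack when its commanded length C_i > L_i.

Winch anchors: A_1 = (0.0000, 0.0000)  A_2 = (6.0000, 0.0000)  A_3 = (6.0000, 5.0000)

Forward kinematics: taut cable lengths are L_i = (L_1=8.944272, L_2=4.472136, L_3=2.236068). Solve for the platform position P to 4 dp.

(8.0000, 4.0000)

circle eqns → linear via eq_j − eq_1; set q_j = A_j·A_j − L_j²
q_1 = 0.0000+0.0000−80.0000 = -80.0000
-12.0000·x + 0.0000·y = q_1−q_2 = -96.0000
-12.0000·x − 10.0000·y = q_1−q_3 = -136.0000
solve first two rows → x=8.0000, y=4.0000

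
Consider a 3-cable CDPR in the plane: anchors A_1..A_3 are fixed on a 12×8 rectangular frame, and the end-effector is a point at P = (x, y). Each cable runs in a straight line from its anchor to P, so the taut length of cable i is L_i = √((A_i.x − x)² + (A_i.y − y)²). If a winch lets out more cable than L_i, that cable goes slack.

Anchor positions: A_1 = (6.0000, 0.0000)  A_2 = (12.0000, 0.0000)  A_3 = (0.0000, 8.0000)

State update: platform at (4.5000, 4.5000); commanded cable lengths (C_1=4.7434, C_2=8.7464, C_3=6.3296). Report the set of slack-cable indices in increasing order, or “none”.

3

i=1: geometric 4.7434 vs commanded 4.7434 ⇒ taut
i=2: geometric 8.7464 vs commanded 8.7464 ⇒ taut
i=3: geometric 5.7009 vs commanded 6.3296 ⇒ slack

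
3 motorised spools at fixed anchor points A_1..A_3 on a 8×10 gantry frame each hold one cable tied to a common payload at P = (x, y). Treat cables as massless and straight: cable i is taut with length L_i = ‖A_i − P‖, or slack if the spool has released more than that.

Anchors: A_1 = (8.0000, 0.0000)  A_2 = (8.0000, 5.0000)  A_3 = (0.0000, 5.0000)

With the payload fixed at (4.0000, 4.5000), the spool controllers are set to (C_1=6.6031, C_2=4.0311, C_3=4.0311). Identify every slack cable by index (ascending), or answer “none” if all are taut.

1

cable 1: L_1 = ‖A_1−P‖ = 6.0208;  C_1 = 6.6031 → slack
cable 2: L_2 = ‖A_2−P‖ = 4.0311;  C_2 = 4.0311 → taut
cable 3: L_3 = ‖A_3−P‖ = 4.0311;  C_3 = 4.0311 → taut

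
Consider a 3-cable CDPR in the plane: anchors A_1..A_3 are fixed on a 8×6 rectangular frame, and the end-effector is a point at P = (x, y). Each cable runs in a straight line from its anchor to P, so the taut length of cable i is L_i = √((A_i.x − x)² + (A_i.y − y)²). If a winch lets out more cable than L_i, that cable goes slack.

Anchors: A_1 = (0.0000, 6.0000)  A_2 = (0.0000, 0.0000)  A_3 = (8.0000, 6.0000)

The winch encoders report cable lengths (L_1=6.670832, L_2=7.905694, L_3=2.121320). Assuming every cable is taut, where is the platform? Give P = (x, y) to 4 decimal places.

each cable: (A_i−P)·(A_i−P) = L_i²; let q_i = ‖A_i‖²−L_i²
q_1 = 0.0000+36.0000−44.5000 = -8.5000
row 1: 0.0000x + 12.0000y = 54.0000  (q_2=-62.5000)
row 2: -16.0000x + 0.0000y = -104.0000  (q_3=95.5000)
Cramer on rows 1–2 → x = 6.5000, y = 4.5000

(6.5000, 4.5000)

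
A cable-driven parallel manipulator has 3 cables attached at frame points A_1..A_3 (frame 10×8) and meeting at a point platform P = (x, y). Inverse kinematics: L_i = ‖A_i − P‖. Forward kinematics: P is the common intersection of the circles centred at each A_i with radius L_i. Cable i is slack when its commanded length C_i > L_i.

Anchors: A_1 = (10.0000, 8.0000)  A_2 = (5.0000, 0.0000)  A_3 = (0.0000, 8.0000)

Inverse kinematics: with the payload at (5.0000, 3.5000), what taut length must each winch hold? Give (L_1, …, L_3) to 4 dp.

(6.7268, 3.5000, 6.7268)

cable 1: Δx=5.0000, Δy=4.5000; L_1 = √(Δx²+Δy²) = 6.7268
cable 2: Δx=0.0000, Δy=-3.5000; L_2 = √(Δx²+Δy²) = 3.5000
cable 3: Δx=-5.0000, Δy=4.5000; L_3 = √(Δx²+Δy²) = 6.7268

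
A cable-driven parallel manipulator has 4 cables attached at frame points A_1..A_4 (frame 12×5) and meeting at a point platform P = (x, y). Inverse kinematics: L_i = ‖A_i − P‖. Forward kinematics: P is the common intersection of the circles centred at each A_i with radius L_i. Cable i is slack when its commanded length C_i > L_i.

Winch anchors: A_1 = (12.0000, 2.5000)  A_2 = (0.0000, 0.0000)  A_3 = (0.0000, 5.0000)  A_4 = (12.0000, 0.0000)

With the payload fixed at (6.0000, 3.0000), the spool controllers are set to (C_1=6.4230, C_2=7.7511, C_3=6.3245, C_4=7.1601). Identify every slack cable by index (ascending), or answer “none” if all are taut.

i=1: geometric 6.0208 vs commanded 6.4230 ⇒ slack
i=2: geometric 6.7082 vs commanded 7.7511 ⇒ slack
i=3: geometric 6.3246 vs commanded 6.3245 ⇒ taut
i=4: geometric 6.7082 vs commanded 7.1601 ⇒ slack

1, 2, 4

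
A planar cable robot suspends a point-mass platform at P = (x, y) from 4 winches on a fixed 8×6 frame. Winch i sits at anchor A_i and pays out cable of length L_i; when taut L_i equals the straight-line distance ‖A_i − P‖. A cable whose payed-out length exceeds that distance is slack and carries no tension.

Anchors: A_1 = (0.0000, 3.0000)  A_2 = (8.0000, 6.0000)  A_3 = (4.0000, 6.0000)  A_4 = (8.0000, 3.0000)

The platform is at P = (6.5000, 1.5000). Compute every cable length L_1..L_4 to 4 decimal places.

(6.6708, 4.7434, 5.1478, 2.1213)

L_1 = √((0.0000−6.5000)² + (3.0000−1.5000)²) = 6.6708
L_2 = √((8.0000−6.5000)² + (6.0000−1.5000)²) = 4.7434
L_3 = √((4.0000−6.5000)² + (6.0000−1.5000)²) = 5.1478
L_4 = √((8.0000−6.5000)² + (3.0000−1.5000)²) = 2.1213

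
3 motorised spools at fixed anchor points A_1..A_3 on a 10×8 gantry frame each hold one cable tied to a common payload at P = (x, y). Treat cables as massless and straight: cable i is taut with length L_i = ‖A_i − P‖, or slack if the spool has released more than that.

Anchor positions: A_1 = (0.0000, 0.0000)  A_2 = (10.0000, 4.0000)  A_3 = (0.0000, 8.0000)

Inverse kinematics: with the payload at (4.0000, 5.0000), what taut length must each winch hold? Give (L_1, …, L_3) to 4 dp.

cable 1: Δx=-4.0000, Δy=-5.0000; L_1 = √(Δx²+Δy²) = 6.4031
cable 2: Δx=6.0000, Δy=-1.0000; L_2 = √(Δx²+Δy²) = 6.0828
cable 3: Δx=-4.0000, Δy=3.0000; L_3 = √(Δx²+Δy²) = 5.0000

(6.4031, 6.0828, 5.0000)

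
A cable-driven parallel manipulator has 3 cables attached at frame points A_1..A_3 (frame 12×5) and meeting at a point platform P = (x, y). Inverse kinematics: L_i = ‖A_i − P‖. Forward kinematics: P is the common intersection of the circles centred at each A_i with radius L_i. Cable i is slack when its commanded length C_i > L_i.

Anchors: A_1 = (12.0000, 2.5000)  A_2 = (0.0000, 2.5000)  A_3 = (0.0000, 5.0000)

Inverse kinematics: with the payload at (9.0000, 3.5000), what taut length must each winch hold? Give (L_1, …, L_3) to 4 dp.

(3.1623, 9.0554, 9.1241)

L_1 = √((12.0000−9.0000)² + (2.5000−3.5000)²) = 3.1623
L_2 = √((0.0000−9.0000)² + (2.5000−3.5000)²) = 9.0554
L_3 = √((0.0000−9.0000)² + (5.0000−3.5000)²) = 9.1241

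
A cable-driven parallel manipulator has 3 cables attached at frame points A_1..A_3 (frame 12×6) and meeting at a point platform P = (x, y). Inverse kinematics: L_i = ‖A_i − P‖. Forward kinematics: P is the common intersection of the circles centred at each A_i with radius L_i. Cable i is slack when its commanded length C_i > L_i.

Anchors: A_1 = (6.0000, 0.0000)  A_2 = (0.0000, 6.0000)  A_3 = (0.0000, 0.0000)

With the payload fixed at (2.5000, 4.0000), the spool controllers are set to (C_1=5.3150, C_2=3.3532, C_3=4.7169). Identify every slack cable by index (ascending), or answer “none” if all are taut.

2

cable 1: L_1 = ‖A_1−P‖ = 5.3151;  C_1 = 5.3150 → taut
cable 2: L_2 = ‖A_2−P‖ = 3.2016;  C_2 = 3.3532 → slack
cable 3: L_3 = ‖A_3−P‖ = 4.7170;  C_3 = 4.7169 → taut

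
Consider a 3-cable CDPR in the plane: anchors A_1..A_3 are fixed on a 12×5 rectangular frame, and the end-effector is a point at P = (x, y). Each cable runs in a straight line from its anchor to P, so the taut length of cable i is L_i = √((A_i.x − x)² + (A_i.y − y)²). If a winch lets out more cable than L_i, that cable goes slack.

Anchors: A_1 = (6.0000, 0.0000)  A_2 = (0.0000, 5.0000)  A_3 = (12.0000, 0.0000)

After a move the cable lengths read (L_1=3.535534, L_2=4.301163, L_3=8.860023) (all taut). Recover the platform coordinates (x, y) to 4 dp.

expand ‖A_i−P‖²=L_i² and subtract eq 1 (c_i ≔ ‖A_i‖²−L_i²)
c_1 = 36.0000+0.0000−12.5000 = 23.5000
eq1−eq2 → [12.0000  -10.0000]·P = 17.0000
eq1−eq3 → [-12.0000  0.0000]·P = -42.0000
2×2 solve → P = (3.5000, 2.5000)

(3.5000, 2.5000)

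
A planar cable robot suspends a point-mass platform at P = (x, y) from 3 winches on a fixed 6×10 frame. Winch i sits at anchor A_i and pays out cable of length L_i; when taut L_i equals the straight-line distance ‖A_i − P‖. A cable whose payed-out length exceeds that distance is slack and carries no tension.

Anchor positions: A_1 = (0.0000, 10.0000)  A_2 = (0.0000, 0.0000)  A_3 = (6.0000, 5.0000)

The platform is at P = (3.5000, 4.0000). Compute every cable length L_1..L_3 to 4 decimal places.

(6.9462, 5.3151, 2.6926)

L_1 = √((0.0000−3.5000)² + (10.0000−4.0000)²) = 6.9462
L_2 = √((0.0000−3.5000)² + (0.0000−4.0000)²) = 5.3151
L_3 = √((6.0000−3.5000)² + (5.0000−4.0000)²) = 2.6926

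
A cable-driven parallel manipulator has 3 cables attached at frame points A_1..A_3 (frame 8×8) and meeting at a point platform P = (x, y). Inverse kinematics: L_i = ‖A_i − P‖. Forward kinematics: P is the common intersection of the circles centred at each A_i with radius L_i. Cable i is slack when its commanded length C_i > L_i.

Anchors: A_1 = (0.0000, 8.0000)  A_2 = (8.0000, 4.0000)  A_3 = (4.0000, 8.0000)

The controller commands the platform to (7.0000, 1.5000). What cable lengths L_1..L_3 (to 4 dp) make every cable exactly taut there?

(9.5525, 2.6926, 7.1589)

cable 1: Δx=-7.0000, Δy=6.5000; L_1 = √(Δx²+Δy²) = 9.5525
cable 2: Δx=1.0000, Δy=2.5000; L_2 = √(Δx²+Δy²) = 2.6926
cable 3: Δx=-3.0000, Δy=6.5000; L_3 = √(Δx²+Δy²) = 7.1589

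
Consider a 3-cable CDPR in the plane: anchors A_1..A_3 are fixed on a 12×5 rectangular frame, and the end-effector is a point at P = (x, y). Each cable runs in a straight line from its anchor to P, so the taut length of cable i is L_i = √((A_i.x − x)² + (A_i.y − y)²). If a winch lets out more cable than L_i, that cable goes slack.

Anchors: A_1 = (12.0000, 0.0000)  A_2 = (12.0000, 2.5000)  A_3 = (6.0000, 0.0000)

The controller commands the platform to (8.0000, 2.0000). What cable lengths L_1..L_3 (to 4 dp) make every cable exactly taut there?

(4.4721, 4.0311, 2.8284)

cable 1: Δx=4.0000, Δy=-2.0000; L_1 = √(Δx²+Δy²) = 4.4721
cable 2: Δx=4.0000, Δy=0.5000; L_2 = √(Δx²+Δy²) = 4.0311
cable 3: Δx=-2.0000, Δy=-2.0000; L_3 = √(Δx²+Δy²) = 2.8284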